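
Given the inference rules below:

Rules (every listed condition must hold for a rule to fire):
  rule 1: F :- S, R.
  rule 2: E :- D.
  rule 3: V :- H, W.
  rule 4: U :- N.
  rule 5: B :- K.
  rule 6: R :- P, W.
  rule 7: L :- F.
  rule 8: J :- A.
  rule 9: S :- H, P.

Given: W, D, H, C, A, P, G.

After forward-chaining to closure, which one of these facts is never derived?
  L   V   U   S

[1] rule 2 [E :- D.]; rule 3 [V :- H, W.]; rule 6 [R :- P, W.]; rule 8 [J :- A.]; rule 9 [S :- H, P.]. ⇒ new: E, V, R, J, S.
[2] rule 1 [F :- S, R.]. ⇒ new: F.
[3] rule 7 [L :- F.]. ⇒ new: L.
Derived: L (round 3), S (round 1), V (round 1). U never appears in any round.

U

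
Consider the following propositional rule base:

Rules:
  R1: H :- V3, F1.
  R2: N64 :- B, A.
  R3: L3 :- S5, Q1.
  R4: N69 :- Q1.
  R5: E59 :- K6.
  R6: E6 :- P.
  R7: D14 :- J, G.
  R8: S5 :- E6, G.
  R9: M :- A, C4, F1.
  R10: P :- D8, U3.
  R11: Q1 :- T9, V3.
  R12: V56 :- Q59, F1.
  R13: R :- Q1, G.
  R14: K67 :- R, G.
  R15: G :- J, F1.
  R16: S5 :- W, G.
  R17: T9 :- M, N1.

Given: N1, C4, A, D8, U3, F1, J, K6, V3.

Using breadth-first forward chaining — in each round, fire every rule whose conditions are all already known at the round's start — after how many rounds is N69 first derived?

4

Round 1 — R1, R5, R9, R10, R15, derive H, E59, M, P, G.
Round 2 — R6, R7, R17, derive E6, D14, T9.
Round 3 — R8, R11, derive S5, Q1.
Round 4 — R3, R4, R13, derive L3, N69, R.
N69 first appears in round 4.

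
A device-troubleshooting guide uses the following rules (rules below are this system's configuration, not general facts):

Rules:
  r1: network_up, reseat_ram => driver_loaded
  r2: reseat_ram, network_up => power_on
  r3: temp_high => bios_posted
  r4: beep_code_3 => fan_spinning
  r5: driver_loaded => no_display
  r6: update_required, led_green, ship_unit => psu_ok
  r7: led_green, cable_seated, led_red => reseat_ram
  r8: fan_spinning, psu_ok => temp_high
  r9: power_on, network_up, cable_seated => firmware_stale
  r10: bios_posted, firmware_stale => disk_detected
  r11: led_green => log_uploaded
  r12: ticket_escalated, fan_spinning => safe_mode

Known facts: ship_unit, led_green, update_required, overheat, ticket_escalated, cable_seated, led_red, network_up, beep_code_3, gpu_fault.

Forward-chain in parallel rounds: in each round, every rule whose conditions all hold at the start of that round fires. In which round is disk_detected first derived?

4

[1] r4 [beep_code_3 => fan_spinning]; r6 [update_required, led_green, ship_unit => psu_ok]; r7 [led_green, cable_seated, led_red => reseat_ram]; r11 [led_green => log_uploaded]. ⇒ new: fan_spinning, psu_ok, reseat_ram, log_uploaded.
[2] r1 [network_up, reseat_ram => driver_loaded]; r2 [reseat_ram, network_up => power_on]; r8 [fan_spinning, psu_ok => temp_high]; r12 [ticket_escalated, fan_spinning => safe_mode]. ⇒ new: driver_loaded, power_on, temp_high, safe_mode.
[3] r3 [temp_high => bios_posted]; r5 [driver_loaded => no_display]; r9 [power_on, network_up, cable_seated => firmware_stale]. ⇒ new: bios_posted, no_display, firmware_stale.
[4] r10 [bios_posted, firmware_stale => disk_detected]. ⇒ new: disk_detected.
disk_detected first appears in round 4.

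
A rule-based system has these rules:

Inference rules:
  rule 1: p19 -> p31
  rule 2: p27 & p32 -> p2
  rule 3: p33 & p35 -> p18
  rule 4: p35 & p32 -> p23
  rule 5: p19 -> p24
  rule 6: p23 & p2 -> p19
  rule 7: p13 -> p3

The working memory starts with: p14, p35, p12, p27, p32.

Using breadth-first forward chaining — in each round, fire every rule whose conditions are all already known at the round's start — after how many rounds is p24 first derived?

[1] rule 2 [p27 & p32 -> p2]; rule 4 [p35 & p32 -> p23]. ⇒ new: p2, p23.
[2] rule 6 [p23 & p2 -> p19]. ⇒ new: p19.
[3] rule 1 [p19 -> p31]; rule 5 [p19 -> p24]. ⇒ new: p31, p24.
p24 first appears in round 3.

3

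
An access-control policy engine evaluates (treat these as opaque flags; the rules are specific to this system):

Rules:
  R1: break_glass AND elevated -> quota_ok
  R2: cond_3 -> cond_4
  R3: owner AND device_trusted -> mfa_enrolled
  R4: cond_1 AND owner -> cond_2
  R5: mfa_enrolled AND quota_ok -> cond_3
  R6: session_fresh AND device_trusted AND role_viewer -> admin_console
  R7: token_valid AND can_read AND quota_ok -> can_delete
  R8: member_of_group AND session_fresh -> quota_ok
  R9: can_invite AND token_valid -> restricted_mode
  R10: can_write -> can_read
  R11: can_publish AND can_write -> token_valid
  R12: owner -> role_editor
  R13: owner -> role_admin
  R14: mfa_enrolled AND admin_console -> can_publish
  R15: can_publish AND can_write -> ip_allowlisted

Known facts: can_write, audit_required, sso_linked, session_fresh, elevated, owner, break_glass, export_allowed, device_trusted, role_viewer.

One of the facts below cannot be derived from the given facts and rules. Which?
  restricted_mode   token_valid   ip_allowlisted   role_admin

Round 1 — R1, R3, R6, R10, R12, R13, derive quota_ok, mfa_enrolled, admin_console, can_read, role_editor, role_admin.
Round 2 — R5, R14, derive cond_3, can_publish.
Round 3 — R2, R11, R15, derive cond_4, token_valid, ip_allowlisted.
Round 4 — R7, derive can_delete.
Derived: ip_allowlisted (round 3), role_admin (round 1), token_valid (round 3). restricted_mode never appears in any round.

restricted_mode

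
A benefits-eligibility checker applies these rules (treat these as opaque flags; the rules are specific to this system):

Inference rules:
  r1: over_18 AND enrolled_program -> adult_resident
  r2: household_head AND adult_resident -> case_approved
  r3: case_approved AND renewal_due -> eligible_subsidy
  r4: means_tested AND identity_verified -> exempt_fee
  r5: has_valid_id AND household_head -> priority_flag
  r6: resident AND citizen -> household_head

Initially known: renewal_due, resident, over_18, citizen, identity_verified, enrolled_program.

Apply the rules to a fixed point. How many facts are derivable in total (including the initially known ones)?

10

Round 1: r1 [over_18 AND enrolled_program -> adult_resident]; r6 [resident AND citizen -> household_head]. Adds adult_resident, household_head.
Round 2: r2 [household_head AND adult_resident -> case_approved]. Adds case_approved.
Round 3: r3 [case_approved AND renewal_due -> eligible_subsidy]. Adds eligible_subsidy.
Closure: {adult_resident, case_approved, citizen, eligible_subsidy, enrolled_program, household_head, identity_verified, over_18, renewal_due, resident} — 10 facts.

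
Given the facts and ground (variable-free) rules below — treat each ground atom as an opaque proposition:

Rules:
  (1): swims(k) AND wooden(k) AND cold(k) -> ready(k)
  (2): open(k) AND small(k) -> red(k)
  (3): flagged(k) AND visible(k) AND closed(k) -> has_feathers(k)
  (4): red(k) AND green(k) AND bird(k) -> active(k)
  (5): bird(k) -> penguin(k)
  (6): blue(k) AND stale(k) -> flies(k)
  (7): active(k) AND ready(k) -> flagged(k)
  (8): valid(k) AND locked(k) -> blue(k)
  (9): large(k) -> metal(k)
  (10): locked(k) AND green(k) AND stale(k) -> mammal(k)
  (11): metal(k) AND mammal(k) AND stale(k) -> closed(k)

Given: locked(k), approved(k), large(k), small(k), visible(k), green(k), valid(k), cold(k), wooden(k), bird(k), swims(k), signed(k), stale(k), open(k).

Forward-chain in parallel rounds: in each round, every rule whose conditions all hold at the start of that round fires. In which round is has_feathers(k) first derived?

[1] (1) [swims(k) AND wooden(k) AND cold(k) -> ready(k)]; (2) [open(k) AND small(k) -> red(k)]; (5) [bird(k) -> penguin(k)]; (8) [valid(k) AND locked(k) -> blue(k)]; (9) [large(k) -> metal(k)]; (10) [locked(k) AND green(k) AND stale(k) -> mammal(k)]. ⇒ new: ready(k), red(k), penguin(k), blue(k), metal(k), mammal(k).
[2] (4) [red(k) AND green(k) AND bird(k) -> active(k)]; (6) [blue(k) AND stale(k) -> flies(k)]; (11) [metal(k) AND mammal(k) AND stale(k) -> closed(k)]. ⇒ new: active(k), flies(k), closed(k).
[3] (7) [active(k) AND ready(k) -> flagged(k)]. ⇒ new: flagged(k).
[4] (3) [flagged(k) AND visible(k) AND closed(k) -> has_feathers(k)]. ⇒ new: has_feathers(k).
has_feathers(k) first appears in round 4.

4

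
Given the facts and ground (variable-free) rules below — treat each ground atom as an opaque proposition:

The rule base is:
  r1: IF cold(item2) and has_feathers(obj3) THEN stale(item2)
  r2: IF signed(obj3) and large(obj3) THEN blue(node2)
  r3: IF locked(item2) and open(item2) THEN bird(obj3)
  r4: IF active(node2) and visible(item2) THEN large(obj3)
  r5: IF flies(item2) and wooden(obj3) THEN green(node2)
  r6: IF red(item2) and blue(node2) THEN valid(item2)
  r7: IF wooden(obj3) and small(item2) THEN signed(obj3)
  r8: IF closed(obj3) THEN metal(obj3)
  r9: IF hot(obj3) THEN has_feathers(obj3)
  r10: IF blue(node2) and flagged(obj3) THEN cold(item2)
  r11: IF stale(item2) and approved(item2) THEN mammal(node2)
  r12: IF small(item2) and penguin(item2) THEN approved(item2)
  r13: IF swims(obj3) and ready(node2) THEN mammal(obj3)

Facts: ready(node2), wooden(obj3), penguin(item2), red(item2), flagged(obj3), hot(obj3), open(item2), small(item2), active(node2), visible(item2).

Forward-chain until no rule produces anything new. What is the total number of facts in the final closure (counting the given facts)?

19

[1] r4 [IF active(node2) and visible(item2) THEN large(obj3)]; r7 [IF wooden(obj3) and small(item2) THEN signed(obj3)]; r9 [IF hot(obj3) THEN has_feathers(obj3)]; r12 [IF small(item2) and penguin(item2) THEN approved(item2)]. ⇒ new: large(obj3), signed(obj3), has_feathers(obj3), approved(item2).
[2] r2 [IF signed(obj3) and large(obj3) THEN blue(node2)]. ⇒ new: blue(node2).
[3] r6 [IF red(item2) and blue(node2) THEN valid(item2)]; r10 [IF blue(node2) and flagged(obj3) THEN cold(item2)]. ⇒ new: valid(item2), cold(item2).
[4] r1 [IF cold(item2) and has_feathers(obj3) THEN stale(item2)]. ⇒ new: stale(item2).
[5] r11 [IF stale(item2) and approved(item2) THEN mammal(node2)]. ⇒ new: mammal(node2).
Closure: {active(node2), approved(item2), blue(node2), cold(item2), flagged(obj3), has_feathers(obj3), hot(obj3), large(obj3), mammal(node2), open(item2), penguin(item2), ready(node2), red(item2), signed(obj3), small(item2), stale(item2), valid(item2), visible(item2), wooden(obj3)} — 19 facts.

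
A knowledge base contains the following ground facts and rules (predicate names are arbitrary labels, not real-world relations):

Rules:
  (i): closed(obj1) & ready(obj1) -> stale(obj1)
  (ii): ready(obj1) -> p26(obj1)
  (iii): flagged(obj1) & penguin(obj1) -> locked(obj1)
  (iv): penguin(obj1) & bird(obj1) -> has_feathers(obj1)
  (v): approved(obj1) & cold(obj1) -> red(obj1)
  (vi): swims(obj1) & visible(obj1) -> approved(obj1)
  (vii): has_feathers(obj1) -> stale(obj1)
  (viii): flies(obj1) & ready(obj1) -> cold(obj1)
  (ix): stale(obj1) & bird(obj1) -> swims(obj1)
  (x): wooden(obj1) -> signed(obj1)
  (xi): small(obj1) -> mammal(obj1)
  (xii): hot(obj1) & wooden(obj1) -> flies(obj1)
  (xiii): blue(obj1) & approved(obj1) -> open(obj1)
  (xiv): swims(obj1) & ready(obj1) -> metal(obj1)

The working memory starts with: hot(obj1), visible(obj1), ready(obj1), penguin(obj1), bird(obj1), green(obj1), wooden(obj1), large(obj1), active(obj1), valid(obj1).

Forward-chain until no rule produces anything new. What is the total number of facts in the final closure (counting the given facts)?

Round 1 fires (ii), (iv), (x), (xii), giving p26(obj1), has_feathers(obj1), signed(obj1), flies(obj1).
Round 2 fires (vii), (viii), giving stale(obj1), cold(obj1).
Round 3 fires (ix), giving swims(obj1).
Round 4 fires (vi), (xiv), giving approved(obj1), metal(obj1).
Round 5 fires (v), giving red(obj1).
Closure: {active(obj1), approved(obj1), bird(obj1), cold(obj1), flies(obj1), green(obj1), has_feathers(obj1), hot(obj1), large(obj1), metal(obj1), p26(obj1), penguin(obj1), ready(obj1), red(obj1), signed(obj1), stale(obj1), swims(obj1), valid(obj1), visible(obj1), wooden(obj1)} — 20 facts.

20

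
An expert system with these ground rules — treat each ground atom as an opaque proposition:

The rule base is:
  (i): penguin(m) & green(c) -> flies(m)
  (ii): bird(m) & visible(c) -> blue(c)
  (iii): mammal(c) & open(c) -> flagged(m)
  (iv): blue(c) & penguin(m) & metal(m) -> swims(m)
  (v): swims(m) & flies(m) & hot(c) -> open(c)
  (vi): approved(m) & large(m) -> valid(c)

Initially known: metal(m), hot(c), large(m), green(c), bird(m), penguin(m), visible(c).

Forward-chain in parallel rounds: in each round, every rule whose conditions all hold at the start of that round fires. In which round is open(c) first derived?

3

Round 1 — (i), (ii), derive flies(m), blue(c).
Round 2 — (iv), derive swims(m).
Round 3 — (v), derive open(c).
open(c) first appears in round 3.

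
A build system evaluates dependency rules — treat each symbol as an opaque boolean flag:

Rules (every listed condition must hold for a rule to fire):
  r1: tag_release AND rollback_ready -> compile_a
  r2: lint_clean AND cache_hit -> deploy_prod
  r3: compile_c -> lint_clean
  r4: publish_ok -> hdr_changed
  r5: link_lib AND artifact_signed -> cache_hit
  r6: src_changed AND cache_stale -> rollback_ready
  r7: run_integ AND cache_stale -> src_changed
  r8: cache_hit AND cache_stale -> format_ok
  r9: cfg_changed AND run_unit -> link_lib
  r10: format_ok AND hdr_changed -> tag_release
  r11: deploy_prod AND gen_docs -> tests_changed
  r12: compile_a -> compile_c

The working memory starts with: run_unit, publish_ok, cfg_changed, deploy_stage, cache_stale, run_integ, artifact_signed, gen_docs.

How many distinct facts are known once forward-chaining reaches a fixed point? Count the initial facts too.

Round 1: r4 [publish_ok -> hdr_changed]; r7 [run_integ AND cache_stale -> src_changed]; r9 [cfg_changed AND run_unit -> link_lib]. New: hdr_changed, src_changed, link_lib.
Round 2: r5 [link_lib AND artifact_signed -> cache_hit]; r6 [src_changed AND cache_stale -> rollback_ready]. New: cache_hit, rollback_ready.
Round 3: r8 [cache_hit AND cache_stale -> format_ok]. New: format_ok.
Round 4: r10 [format_ok AND hdr_changed -> tag_release]. New: tag_release.
Round 5: r1 [tag_release AND rollback_ready -> compile_a]. New: compile_a.
Round 6: r12 [compile_a -> compile_c]. New: compile_c.
Round 7: r3 [compile_c -> lint_clean]. New: lint_clean.
Round 8: r2 [lint_clean AND cache_hit -> deploy_prod]. New: deploy_prod.
Round 9: r11 [deploy_prod AND gen_docs -> tests_changed]. New: tests_changed.
Closure: {artifact_signed, cache_hit, cache_stale, cfg_changed, compile_a, compile_c, deploy_prod, deploy_stage, format_ok, gen_docs, hdr_changed, link_lib, lint_clean, publish_ok, rollback_ready, run_integ, run_unit, src_changed, tag_release, tests_changed} — 20 facts.

20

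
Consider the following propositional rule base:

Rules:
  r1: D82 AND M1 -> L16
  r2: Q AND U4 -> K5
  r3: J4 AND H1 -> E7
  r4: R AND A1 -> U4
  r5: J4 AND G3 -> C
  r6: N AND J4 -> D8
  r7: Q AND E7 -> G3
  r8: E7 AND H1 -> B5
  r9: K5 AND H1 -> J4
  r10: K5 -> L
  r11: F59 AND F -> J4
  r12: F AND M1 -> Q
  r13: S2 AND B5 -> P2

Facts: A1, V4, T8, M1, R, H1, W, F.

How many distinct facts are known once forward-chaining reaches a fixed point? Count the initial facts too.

[1] r4 [R AND A1 -> U4]; r12 [F AND M1 -> Q]. ⇒ new: U4, Q.
[2] r2 [Q AND U4 -> K5]. ⇒ new: K5.
[3] r9 [K5 AND H1 -> J4]; r10 [K5 -> L]. ⇒ new: J4, L.
[4] r3 [J4 AND H1 -> E7]. ⇒ new: E7.
[5] r7 [Q AND E7 -> G3]; r8 [E7 AND H1 -> B5]. ⇒ new: G3, B5.
[6] r5 [J4 AND G3 -> C]. ⇒ new: C.
Closure: {A1, B5, C, E7, F, G3, H1, J4, K5, L, M1, Q, R, T8, U4, V4, W} — 17 facts.

17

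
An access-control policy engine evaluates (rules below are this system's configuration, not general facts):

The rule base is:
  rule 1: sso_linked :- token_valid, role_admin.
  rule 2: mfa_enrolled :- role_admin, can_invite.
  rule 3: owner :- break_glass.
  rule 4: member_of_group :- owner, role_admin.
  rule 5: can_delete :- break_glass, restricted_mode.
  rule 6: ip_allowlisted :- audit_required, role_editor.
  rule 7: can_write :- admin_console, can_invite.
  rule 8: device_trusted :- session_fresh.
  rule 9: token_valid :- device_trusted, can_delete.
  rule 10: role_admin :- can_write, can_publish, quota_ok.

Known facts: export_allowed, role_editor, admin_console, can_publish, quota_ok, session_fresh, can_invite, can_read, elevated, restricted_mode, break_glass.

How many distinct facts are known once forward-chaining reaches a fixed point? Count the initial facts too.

Round 1: rule 3 [owner :- break_glass.]; rule 5 [can_delete :- break_glass, restricted_mode.]; rule 7 [can_write :- admin_console, can_invite.]; rule 8 [device_trusted :- session_fresh.]. New: owner, can_delete, can_write, device_trusted.
Round 2: rule 9 [token_valid :- device_trusted, can_delete.]; rule 10 [role_admin :- can_write, can_publish, quota_ok.]. New: token_valid, role_admin.
Round 3: rule 1 [sso_linked :- token_valid, role_admin.]; rule 2 [mfa_enrolled :- role_admin, can_invite.]; rule 4 [member_of_group :- owner, role_admin.]. New: sso_linked, mfa_enrolled, member_of_group.
Closure: {admin_console, break_glass, can_delete, can_invite, can_publish, can_read, can_write, device_trusted, elevated, export_allowed, member_of_group, mfa_enrolled, owner, quota_ok, restricted_mode, role_admin, role_editor, session_fresh, sso_linked, token_valid} — 20 facts.

20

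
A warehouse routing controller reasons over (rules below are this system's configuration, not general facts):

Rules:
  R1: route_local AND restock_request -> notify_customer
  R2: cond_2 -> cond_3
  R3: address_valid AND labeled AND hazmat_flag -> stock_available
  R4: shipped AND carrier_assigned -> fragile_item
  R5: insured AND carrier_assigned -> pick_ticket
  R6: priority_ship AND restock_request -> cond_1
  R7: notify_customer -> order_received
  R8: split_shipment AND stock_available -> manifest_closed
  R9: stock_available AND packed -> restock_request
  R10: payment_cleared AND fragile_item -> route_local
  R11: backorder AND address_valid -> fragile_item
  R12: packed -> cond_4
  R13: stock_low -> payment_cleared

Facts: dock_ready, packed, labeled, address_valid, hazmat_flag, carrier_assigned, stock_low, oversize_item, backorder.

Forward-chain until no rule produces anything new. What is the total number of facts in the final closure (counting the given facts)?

[1] R3 [address_valid AND labeled AND hazmat_flag -> stock_available]; R11 [backorder AND address_valid -> fragile_item]; R12 [packed -> cond_4]; R13 [stock_low -> payment_cleared]. ⇒ new: stock_available, fragile_item, cond_4, payment_cleared.
[2] R9 [stock_available AND packed -> restock_request]; R10 [payment_cleared AND fragile_item -> route_local]. ⇒ new: restock_request, route_local.
[3] R1 [route_local AND restock_request -> notify_customer]. ⇒ new: notify_customer.
[4] R7 [notify_customer -> order_received]. ⇒ new: order_received.
Closure: {address_valid, backorder, carrier_assigned, cond_4, dock_ready, fragile_item, hazmat_flag, labeled, notify_customer, order_received, oversize_item, packed, payment_cleared, restock_request, route_local, stock_available, stock_low} — 17 facts.

17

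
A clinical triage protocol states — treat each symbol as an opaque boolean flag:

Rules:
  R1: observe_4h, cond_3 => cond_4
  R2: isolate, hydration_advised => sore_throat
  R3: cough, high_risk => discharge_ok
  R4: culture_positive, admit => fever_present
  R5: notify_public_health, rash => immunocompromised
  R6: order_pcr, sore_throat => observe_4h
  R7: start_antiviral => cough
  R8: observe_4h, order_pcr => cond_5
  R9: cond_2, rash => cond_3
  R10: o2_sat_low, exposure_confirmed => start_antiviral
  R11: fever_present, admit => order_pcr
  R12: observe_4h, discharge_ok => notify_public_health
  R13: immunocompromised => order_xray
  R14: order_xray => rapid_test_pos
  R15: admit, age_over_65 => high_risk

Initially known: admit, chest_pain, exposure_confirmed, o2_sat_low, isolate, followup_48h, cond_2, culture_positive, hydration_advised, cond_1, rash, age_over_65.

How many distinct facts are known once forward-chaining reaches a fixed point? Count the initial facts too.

Round 1: R2 [isolate, hydration_advised => sore_throat]; R4 [culture_positive, admit => fever_present]; R9 [cond_2, rash => cond_3]; R10 [o2_sat_low, exposure_confirmed => start_antiviral]; R15 [admit, age_over_65 => high_risk]. New: sore_throat, fever_present, cond_3, start_antiviral, high_risk.
Round 2: R7 [start_antiviral => cough]; R11 [fever_present, admit => order_pcr]. New: cough, order_pcr.
Round 3: R3 [cough, high_risk => discharge_ok]; R6 [order_pcr, sore_throat => observe_4h]. New: discharge_ok, observe_4h.
Round 4: R1 [observe_4h, cond_3 => cond_4]; R8 [observe_4h, order_pcr => cond_5]; R12 [observe_4h, discharge_ok => notify_public_health]. New: cond_4, cond_5, notify_public_health.
Round 5: R5 [notify_public_health, rash => immunocompromised]. New: immunocompromised.
Round 6: R13 [immunocompromised => order_xray]. New: order_xray.
Round 7: R14 [order_xray => rapid_test_pos]. New: rapid_test_pos.
Closure: {admit, age_over_65, chest_pain, cond_1, cond_2, cond_3, cond_4, cond_5, cough, culture_positive, discharge_ok, exposure_confirmed, fever_present, followup_48h, high_risk, hydration_advised, immunocompromised, isolate, notify_public_health, o2_sat_low, observe_4h, order_pcr, order_xray, rapid_test_pos, rash, sore_throat, start_antiviral} — 27 facts.

27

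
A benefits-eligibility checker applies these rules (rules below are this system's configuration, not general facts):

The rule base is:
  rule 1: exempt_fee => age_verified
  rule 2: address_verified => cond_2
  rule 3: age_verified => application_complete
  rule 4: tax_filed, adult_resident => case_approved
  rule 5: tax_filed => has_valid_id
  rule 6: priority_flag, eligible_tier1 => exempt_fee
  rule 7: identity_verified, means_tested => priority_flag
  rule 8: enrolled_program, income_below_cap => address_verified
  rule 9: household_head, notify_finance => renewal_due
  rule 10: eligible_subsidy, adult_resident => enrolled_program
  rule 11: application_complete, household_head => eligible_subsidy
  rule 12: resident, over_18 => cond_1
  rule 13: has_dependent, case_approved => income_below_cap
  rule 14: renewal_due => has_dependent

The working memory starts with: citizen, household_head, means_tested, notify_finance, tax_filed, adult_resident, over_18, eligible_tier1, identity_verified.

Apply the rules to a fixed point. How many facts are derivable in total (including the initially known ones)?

22

Round 1: rule 4 [tax_filed, adult_resident => case_approved]; rule 5 [tax_filed => has_valid_id]; rule 7 [identity_verified, means_tested => priority_flag]; rule 9 [household_head, notify_finance => renewal_due]. Adds case_approved, has_valid_id, priority_flag, renewal_due.
Round 2: rule 6 [priority_flag, eligible_tier1 => exempt_fee]; rule 14 [renewal_due => has_dependent]. Adds exempt_fee, has_dependent.
Round 3: rule 1 [exempt_fee => age_verified]; rule 13 [has_dependent, case_approved => income_below_cap]. Adds age_verified, income_below_cap.
Round 4: rule 3 [age_verified => application_complete]. Adds application_complete.
Round 5: rule 11 [application_complete, household_head => eligible_subsidy]. Adds eligible_subsidy.
Round 6: rule 10 [eligible_subsidy, adult_resident => enrolled_program]. Adds enrolled_program.
Round 7: rule 8 [enrolled_program, income_below_cap => address_verified]. Adds address_verified.
Round 8: rule 2 [address_verified => cond_2]. Adds cond_2.
Closure: {address_verified, adult_resident, age_verified, application_complete, case_approved, citizen, cond_2, eligible_subsidy, eligible_tier1, enrolled_program, exempt_fee, has_dependent, has_valid_id, household_head, identity_verified, income_below_cap, means_tested, notify_finance, over_18, priority_flag, renewal_due, tax_filed} — 22 facts.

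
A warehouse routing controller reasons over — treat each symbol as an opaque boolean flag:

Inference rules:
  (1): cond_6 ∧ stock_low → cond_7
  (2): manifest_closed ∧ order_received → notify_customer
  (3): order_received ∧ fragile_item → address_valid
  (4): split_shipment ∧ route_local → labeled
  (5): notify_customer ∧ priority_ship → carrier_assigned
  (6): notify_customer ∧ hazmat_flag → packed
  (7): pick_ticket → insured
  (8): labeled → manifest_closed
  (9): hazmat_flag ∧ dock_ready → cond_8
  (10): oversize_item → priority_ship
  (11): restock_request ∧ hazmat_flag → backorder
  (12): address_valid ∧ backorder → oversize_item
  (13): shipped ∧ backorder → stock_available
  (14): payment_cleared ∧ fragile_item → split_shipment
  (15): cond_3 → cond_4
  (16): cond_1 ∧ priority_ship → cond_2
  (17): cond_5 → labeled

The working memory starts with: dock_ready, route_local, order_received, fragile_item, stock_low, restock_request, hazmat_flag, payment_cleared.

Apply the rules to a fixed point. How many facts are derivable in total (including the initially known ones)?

19

[1] (3) [order_received ∧ fragile_item → address_valid]; (9) [hazmat_flag ∧ dock_ready → cond_8]; (11) [restock_request ∧ hazmat_flag → backorder]; (14) [payment_cleared ∧ fragile_item → split_shipment]. ⇒ new: address_valid, cond_8, backorder, split_shipment.
[2] (4) [split_shipment ∧ route_local → labeled]; (12) [address_valid ∧ backorder → oversize_item]. ⇒ new: labeled, oversize_item.
[3] (8) [labeled → manifest_closed]; (10) [oversize_item → priority_ship]. ⇒ new: manifest_closed, priority_ship.
[4] (2) [manifest_closed ∧ order_received → notify_customer]. ⇒ new: notify_customer.
[5] (5) [notify_customer ∧ priority_ship → carrier_assigned]; (6) [notify_customer ∧ hazmat_flag → packed]. ⇒ new: carrier_assigned, packed.
Closure: {address_valid, backorder, carrier_assigned, cond_8, dock_ready, fragile_item, hazmat_flag, labeled, manifest_closed, notify_customer, order_received, oversize_item, packed, payment_cleared, priority_ship, restock_request, route_local, split_shipment, stock_low} — 19 facts.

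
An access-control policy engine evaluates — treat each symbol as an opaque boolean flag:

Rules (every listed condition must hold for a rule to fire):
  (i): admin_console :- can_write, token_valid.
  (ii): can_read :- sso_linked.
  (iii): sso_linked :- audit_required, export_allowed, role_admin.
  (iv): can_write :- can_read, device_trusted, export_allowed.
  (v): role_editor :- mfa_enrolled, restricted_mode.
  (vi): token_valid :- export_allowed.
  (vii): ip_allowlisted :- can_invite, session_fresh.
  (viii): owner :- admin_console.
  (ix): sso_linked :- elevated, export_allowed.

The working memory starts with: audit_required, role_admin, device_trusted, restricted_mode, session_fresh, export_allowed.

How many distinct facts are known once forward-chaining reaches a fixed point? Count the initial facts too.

12

Round 1 — (iii), (vi), derive sso_linked, token_valid.
Round 2 — (ii), derive can_read.
Round 3 — (iv), derive can_write.
Round 4 — (i), derive admin_console.
Round 5 — (viii), derive owner.
Closure: {admin_console, audit_required, can_read, can_write, device_trusted, export_allowed, owner, restricted_mode, role_admin, session_fresh, sso_linked, token_valid} — 12 facts.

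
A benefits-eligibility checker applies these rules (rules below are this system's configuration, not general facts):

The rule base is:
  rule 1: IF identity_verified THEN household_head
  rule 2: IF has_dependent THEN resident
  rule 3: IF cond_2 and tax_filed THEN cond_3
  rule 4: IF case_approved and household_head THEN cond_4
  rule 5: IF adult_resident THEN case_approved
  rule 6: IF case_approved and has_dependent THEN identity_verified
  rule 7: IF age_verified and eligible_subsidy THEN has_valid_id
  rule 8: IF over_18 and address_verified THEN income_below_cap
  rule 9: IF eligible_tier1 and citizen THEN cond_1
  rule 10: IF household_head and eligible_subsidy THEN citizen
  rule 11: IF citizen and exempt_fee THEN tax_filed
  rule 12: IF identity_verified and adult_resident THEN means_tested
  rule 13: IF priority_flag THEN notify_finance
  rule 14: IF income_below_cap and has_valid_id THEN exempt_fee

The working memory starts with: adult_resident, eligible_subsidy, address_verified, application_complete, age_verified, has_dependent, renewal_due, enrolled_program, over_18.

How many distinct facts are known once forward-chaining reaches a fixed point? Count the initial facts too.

20

Round 1: rule 2 [IF has_dependent THEN resident]; rule 5 [IF adult_resident THEN case_approved]; rule 7 [IF age_verified and eligible_subsidy THEN has_valid_id]; rule 8 [IF over_18 and address_verified THEN income_below_cap]. Adds resident, case_approved, has_valid_id, income_below_cap.
Round 2: rule 6 [IF case_approved and has_dependent THEN identity_verified]; rule 14 [IF income_below_cap and has_valid_id THEN exempt_fee]. Adds identity_verified, exempt_fee.
Round 3: rule 1 [IF identity_verified THEN household_head]; rule 12 [IF identity_verified and adult_resident THEN means_tested]. Adds household_head, means_tested.
Round 4: rule 4 [IF case_approved and household_head THEN cond_4]; rule 10 [IF household_head and eligible_subsidy THEN citizen]. Adds cond_4, citizen.
Round 5: rule 11 [IF citizen and exempt_fee THEN tax_filed]. Adds tax_filed.
Closure: {address_verified, adult_resident, age_verified, application_complete, case_approved, citizen, cond_4, eligible_subsidy, enrolled_program, exempt_fee, has_dependent, has_valid_id, household_head, identity_verified, income_below_cap, means_tested, over_18, renewal_due, resident, tax_filed} — 20 facts.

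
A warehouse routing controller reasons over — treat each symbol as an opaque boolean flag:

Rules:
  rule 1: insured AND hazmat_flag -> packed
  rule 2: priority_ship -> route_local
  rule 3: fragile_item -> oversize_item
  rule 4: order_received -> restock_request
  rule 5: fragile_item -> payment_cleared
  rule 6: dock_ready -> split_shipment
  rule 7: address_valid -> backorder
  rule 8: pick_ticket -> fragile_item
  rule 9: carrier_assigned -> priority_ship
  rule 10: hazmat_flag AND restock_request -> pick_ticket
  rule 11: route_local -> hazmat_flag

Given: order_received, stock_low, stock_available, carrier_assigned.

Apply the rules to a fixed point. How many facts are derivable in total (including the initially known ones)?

12

Round 1 fires rule 4, rule 9, giving restock_request, priority_ship.
Round 2 fires rule 2, giving route_local.
Round 3 fires rule 11, giving hazmat_flag.
Round 4 fires rule 10, giving pick_ticket.
Round 5 fires rule 8, giving fragile_item.
Round 6 fires rule 3, rule 5, giving oversize_item, payment_cleared.
Closure: {carrier_assigned, fragile_item, hazmat_flag, order_received, oversize_item, payment_cleared, pick_ticket, priority_ship, restock_request, route_local, stock_available, stock_low} — 12 facts.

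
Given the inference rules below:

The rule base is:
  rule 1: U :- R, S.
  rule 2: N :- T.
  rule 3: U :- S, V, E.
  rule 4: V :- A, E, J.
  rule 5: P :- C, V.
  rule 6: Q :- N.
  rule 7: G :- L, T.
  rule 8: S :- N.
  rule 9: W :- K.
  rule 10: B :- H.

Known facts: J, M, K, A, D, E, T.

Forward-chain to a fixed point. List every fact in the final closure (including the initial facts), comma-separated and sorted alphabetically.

A, D, E, J, K, M, N, Q, S, T, U, V, W

Round 1 — rule 2, rule 4, rule 9, derive N, V, W.
Round 2 — rule 6, rule 8, derive Q, S.
Round 3 — rule 3, derive U.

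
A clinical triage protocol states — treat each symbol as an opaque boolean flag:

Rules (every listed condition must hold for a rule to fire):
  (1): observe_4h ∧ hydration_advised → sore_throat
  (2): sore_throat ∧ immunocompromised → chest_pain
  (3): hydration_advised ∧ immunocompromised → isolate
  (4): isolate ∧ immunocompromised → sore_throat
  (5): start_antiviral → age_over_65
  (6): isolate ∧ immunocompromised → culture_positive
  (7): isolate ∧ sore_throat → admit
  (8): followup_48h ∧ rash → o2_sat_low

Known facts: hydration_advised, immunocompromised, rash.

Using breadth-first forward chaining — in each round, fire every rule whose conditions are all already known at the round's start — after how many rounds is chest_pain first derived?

Round 1 — (3), derive isolate.
Round 2 — (4), (6), derive sore_throat, culture_positive.
Round 3 — (2), (7), derive chest_pain, admit.
chest_pain first appears in round 3.

3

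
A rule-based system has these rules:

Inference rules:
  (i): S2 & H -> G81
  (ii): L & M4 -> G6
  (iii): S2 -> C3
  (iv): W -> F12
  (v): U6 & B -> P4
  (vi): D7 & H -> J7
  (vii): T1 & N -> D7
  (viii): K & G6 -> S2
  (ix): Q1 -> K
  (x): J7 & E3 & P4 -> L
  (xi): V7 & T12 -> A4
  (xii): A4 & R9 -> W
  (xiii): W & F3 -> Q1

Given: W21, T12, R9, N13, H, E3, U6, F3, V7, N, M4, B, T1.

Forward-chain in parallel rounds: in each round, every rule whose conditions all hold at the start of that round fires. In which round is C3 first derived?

6

Round 1 fires (v), (vii), (xi), giving P4, D7, A4.
Round 2 fires (vi), (xii), giving J7, W.
Round 3 fires (iv), (x), (xiii), giving F12, L, Q1.
Round 4 fires (ii), (ix), giving G6, K.
Round 5 fires (viii), giving S2.
Round 6 fires (i), (iii), giving G81, C3.
C3 first appears in round 6.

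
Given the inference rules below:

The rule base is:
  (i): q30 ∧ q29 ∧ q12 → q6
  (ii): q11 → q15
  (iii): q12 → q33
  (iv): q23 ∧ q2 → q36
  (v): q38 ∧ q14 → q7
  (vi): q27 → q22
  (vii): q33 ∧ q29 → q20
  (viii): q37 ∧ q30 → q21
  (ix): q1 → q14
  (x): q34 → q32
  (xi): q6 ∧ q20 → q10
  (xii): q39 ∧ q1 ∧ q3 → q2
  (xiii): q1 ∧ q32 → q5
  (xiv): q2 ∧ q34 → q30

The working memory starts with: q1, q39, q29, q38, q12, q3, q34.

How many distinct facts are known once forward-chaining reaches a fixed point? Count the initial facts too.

Round 1: (iii) [q12 → q33]; (ix) [q1 → q14]; (x) [q34 → q32]; (xii) [q39 ∧ q1 ∧ q3 → q2]. New: q33, q14, q32, q2.
Round 2: (v) [q38 ∧ q14 → q7]; (vii) [q33 ∧ q29 → q20]; (xiii) [q1 ∧ q32 → q5]; (xiv) [q2 ∧ q34 → q30]. New: q7, q20, q5, q30.
Round 3: (i) [q30 ∧ q29 ∧ q12 → q6]. New: q6.
Round 4: (xi) [q6 ∧ q20 → q10]. New: q10.
Closure: {q1, q10, q12, q14, q2, q20, q29, q3, q30, q32, q33, q34, q38, q39, q5, q6, q7} — 17 facts.

17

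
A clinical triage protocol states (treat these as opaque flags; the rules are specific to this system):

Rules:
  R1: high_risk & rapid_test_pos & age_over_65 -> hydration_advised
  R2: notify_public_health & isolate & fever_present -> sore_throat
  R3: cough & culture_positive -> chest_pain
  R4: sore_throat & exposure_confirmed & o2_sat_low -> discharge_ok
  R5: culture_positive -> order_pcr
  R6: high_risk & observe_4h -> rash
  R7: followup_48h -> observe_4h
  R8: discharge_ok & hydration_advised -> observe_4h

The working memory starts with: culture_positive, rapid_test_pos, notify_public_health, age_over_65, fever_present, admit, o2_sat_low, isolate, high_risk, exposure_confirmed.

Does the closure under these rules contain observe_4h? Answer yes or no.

yes

[1] R1 [high_risk & rapid_test_pos & age_over_65 -> hydration_advised]; R2 [notify_public_health & isolate & fever_present -> sore_throat]; R5 [culture_positive -> order_pcr]. ⇒ new: hydration_advised, sore_throat, order_pcr.
[2] R4 [sore_throat & exposure_confirmed & o2_sat_low -> discharge_ok]. ⇒ new: discharge_ok.
[3] R8 [discharge_ok & hydration_advised -> observe_4h]. ⇒ new: observe_4h.
[4] R6 [high_risk & observe_4h -> rash]. ⇒ new: rash.
observe_4h appears in round 3, so it is derivable.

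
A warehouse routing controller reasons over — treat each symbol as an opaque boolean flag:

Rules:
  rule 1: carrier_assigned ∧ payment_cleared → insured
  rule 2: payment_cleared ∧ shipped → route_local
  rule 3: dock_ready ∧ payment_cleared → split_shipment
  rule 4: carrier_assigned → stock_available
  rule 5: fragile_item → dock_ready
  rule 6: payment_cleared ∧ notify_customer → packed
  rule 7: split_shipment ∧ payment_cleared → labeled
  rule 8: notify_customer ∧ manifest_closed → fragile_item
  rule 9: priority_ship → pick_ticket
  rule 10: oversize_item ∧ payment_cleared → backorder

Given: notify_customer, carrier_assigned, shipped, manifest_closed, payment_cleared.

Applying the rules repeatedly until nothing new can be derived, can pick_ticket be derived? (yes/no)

[1] rule 1 [carrier_assigned ∧ payment_cleared → insured]; rule 2 [payment_cleared ∧ shipped → route_local]; rule 4 [carrier_assigned → stock_available]; rule 6 [payment_cleared ∧ notify_customer → packed]; rule 8 [notify_customer ∧ manifest_closed → fragile_item]. ⇒ new: insured, route_local, stock_available, packed, fragile_item.
[2] rule 5 [fragile_item → dock_ready]. ⇒ new: dock_ready.
[3] rule 3 [dock_ready ∧ payment_cleared → split_shipment]. ⇒ new: split_shipment.
[4] rule 7 [split_shipment ∧ payment_cleared → labeled]. ⇒ new: labeled.
Fixed point reached. pick_ticket is concluded only by rule 9; rule 9 needs priority_ship (never derived).

no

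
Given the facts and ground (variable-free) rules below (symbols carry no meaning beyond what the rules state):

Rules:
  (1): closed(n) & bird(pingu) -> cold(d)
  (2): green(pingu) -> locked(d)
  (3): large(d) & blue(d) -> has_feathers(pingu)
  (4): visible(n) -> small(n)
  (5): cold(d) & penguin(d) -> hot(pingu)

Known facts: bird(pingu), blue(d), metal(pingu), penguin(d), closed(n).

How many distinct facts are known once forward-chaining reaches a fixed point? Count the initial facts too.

Round 1 — (1), derive cold(d).
Round 2 — (5), derive hot(pingu).
Closure: {bird(pingu), blue(d), closed(n), cold(d), hot(pingu), metal(pingu), penguin(d)} — 7 facts.

7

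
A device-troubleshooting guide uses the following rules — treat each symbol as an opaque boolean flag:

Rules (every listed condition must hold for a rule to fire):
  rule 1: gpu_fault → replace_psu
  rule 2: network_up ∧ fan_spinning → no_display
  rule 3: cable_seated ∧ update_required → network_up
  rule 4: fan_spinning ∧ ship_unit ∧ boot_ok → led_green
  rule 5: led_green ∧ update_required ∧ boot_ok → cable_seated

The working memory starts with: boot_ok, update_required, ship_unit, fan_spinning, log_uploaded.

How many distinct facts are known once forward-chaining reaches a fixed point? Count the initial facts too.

9

Round 1 — rule 4, derive led_green.
Round 2 — rule 5, derive cable_seated.
Round 3 — rule 3, derive network_up.
Round 4 — rule 2, derive no_display.
Closure: {boot_ok, cable_seated, fan_spinning, led_green, log_uploaded, network_up, no_display, ship_unit, update_required} — 9 facts.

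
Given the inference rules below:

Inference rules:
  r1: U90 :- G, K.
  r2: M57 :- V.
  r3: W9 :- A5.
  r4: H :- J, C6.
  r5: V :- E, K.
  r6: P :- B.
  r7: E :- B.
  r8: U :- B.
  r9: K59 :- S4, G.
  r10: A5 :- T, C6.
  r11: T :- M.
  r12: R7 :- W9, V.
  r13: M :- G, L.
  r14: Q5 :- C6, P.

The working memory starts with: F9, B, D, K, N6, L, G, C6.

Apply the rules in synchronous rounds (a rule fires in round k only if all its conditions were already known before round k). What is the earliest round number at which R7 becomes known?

5

Round 1 fires r1, r6, r7, r8, r13, giving U90, P, E, U, M.
Round 2 fires r5, r11, r14, giving V, T, Q5.
Round 3 fires r2, r10, giving M57, A5.
Round 4 fires r3, giving W9.
Round 5 fires r12, giving R7.
R7 first appears in round 5.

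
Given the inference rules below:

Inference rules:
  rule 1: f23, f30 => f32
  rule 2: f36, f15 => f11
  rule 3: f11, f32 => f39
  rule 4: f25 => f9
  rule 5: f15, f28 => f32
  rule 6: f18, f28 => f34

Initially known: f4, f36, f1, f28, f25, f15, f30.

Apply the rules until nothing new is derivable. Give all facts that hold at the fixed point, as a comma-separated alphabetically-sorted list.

f1, f11, f15, f25, f28, f30, f32, f36, f39, f4, f9

Round 1: rule 2 [f36, f15 => f11]; rule 4 [f25 => f9]; rule 5 [f15, f28 => f32]. Adds f11, f9, f32.
Round 2: rule 3 [f11, f32 => f39]. Adds f39.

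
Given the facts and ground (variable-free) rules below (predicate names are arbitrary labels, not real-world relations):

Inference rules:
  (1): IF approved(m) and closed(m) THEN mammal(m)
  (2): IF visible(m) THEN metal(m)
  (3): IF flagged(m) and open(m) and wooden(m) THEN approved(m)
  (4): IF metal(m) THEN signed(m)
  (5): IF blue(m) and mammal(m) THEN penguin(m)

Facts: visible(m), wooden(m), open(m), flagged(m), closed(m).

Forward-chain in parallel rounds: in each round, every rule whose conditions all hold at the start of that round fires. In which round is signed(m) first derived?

Round 1 — (2), (3), derive metal(m), approved(m).
Round 2 — (1), (4), derive mammal(m), signed(m).
signed(m) first appears in round 2.

2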